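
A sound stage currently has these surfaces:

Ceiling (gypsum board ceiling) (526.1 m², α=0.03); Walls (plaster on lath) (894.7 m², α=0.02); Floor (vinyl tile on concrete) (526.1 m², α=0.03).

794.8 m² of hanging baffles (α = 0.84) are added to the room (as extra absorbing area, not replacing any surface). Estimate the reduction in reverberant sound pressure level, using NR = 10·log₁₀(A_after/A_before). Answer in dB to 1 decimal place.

A_before = Σ Sᵢαᵢ = 526.1*0.03 + 894.7*0.02 + 526.1*0.03 = 49.460 sabins.
Treatment contributes 794.8·0.84 = 667.632 sabins.
A_after = 49.460 + 667.632 = 717.092 sabins.
Reduction = 10 log₁₀(A_after/A_before) = 10 log₁₀(14.4984) = 11.6 dB.

11.6 dB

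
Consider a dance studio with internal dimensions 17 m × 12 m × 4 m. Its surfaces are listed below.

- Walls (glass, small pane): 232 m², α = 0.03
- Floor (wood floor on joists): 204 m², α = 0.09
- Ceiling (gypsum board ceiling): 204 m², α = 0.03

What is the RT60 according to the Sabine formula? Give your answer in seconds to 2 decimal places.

4.18 s

A = Σ Sᵢαᵢ = 232×0.03 + 204×0.09 + 204×0.03 = 31.440 sabins.
Volume V = 17 × 12 × 4 = 816 m³.
RT60 = 0.161 · V / A = 0.161 × 816 / 31.440 = 4.18 s.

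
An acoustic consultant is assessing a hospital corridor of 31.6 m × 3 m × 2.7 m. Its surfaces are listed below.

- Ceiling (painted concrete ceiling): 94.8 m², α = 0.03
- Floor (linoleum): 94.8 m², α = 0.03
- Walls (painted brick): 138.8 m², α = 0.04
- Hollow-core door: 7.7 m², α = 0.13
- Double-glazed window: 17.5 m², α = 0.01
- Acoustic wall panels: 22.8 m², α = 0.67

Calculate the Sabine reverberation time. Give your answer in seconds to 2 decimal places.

Summing Sᵢαᵢ: 2.844 + 2.844 + 5.552 + 1.001 + 0.175 + 15.276 → A = 27.692 sabins.
V = 31.6·3·2.7 = 255.96 m³.
RT60 = 0.161 · V / A = 0.161 × 255.96 / 27.692 = 1.49 s.

1.49 seconds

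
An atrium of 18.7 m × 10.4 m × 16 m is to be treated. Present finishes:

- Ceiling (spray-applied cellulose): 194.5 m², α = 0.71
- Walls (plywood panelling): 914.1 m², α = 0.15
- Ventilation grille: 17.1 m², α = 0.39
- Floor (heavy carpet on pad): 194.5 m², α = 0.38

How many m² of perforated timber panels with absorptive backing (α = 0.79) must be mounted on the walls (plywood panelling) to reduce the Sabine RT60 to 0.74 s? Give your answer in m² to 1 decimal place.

501.9

Summing Sᵢαᵢ: 138.095 + 137.115 + 6.669 + 73.910 → A₁ = 355.789 sabins.
Required A₂ = 0.161·3111.68/0.74 = 677.001 sabins.
Absorption to add: 677.001 − 355.789 = 321.212 sabins.
Net gain per m²: Δα = 0.79 − 0.15 = 0.64.
Panel area = 321.212 / 0.64 = 501.9 m².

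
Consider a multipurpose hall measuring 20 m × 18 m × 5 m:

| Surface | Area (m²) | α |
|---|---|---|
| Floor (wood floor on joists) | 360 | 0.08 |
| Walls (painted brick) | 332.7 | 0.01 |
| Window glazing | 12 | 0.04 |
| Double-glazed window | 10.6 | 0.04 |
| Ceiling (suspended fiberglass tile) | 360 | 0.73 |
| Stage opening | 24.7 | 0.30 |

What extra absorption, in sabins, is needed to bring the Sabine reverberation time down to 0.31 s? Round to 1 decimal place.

Summing Sᵢαᵢ: 28.800 + 3.327 + 0.480 + 0.424 + 262.800 + 7.410 → A₁ = 303.241 sabins.
For T = 0.31 s, need A₂ = 0.161·V/T = 0.161·1800/0.31 = 934.839 sabins.
ΔA = A₂ − A₁ = 934.839 − 303.241 = 631.6 sabins.

631.6 sabins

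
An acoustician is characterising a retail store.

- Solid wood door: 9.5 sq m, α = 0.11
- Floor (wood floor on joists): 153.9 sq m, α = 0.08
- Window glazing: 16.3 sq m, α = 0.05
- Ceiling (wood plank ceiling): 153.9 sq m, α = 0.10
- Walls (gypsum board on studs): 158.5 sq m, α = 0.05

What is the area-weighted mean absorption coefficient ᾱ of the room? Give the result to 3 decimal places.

S = Σ Sᵢ = 9.5 + 153.9 + 16.3 + 153.9 + 158.5 = 492.1 sq m.
Σ(Sᵢαᵢ) = 9.5·0.11 + 153.9·0.08 + 16.3·0.05 + 153.9·0.10 + 158.5·0.05 = 37.487.
ᾱ = 37.487 / 492.1 = 0.076.

0.076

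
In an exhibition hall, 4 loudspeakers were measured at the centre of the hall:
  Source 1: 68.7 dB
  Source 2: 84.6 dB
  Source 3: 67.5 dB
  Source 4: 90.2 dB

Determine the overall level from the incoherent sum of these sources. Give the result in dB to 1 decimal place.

Σ 10^(Lᵢ/10) = 1.349e+09.
Combined level = 10 log₁₀(1.349e+09) = 91.3 dB.

91.3 dB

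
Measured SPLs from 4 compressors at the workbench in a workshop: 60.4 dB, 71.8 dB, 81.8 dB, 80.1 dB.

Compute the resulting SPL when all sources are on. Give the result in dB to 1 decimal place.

84.3 dB

Sum in the linear (power) domain: Σ 10^(Lᵢ/10) = 10^(60.4/10) + 10^(71.8/10) + 10^(81.8/10) + 10^(80.1/10) = 2.699e+08.
Back to dB: 10·log₁₀ Σ = 84.3 dB.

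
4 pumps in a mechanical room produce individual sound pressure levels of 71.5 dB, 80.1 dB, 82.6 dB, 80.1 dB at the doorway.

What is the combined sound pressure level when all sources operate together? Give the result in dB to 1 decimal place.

Converting to relative power and adding: 10^(71.5/10) + 10^(80.1/10) + 10^(82.6/10) + 10^(80.1/10) = 4.008e+08.
Back to dB: 10·log₁₀ Σ = 86.0 dB.

86.0 dB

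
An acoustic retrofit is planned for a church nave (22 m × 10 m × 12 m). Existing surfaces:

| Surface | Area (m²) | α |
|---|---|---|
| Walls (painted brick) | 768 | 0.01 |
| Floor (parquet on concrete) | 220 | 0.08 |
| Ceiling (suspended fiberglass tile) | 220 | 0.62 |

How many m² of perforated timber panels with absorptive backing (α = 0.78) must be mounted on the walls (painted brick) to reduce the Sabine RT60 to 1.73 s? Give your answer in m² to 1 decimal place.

109.1

Equivalent absorption area: A₁ = 768×0.01 + 220×0.08 + 220×0.62 = 161.680 m².
Required A₂ = 0.161·2640/1.73 = 245.688 sabins.
ΔA needed = 245.688 − 161.680 = 84.008 sabins.
Net gain per m²: Δα = 0.78 − 0.01 = 0.77.
Area = ΔA/Δα = 84.008/0.77 = 109.1 m².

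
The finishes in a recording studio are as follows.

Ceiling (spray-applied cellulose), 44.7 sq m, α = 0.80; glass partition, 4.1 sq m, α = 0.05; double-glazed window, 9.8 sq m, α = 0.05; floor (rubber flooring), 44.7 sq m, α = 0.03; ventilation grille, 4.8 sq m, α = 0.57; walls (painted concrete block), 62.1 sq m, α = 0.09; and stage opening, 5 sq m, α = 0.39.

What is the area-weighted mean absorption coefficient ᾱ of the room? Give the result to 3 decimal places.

0.274

Total surface area S = 175.2 sq m.
Σ(Sᵢαᵢ) = 44.7×0.80 + 4.1×0.05 + 9.8×0.05 + 44.7×0.03 + 4.8×0.57 + 62.1×0.09 + 5×0.39 = 48.071.
ᾱ = A/S = 0.274.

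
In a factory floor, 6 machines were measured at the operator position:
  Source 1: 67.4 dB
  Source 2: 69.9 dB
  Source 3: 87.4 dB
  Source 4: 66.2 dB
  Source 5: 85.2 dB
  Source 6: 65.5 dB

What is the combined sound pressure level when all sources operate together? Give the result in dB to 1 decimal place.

Σ 10^(Lᵢ/10) = 9.037e+08.
L_total = 10·log₁₀(9.037e+08) = 89.6 dB.

89.6 dB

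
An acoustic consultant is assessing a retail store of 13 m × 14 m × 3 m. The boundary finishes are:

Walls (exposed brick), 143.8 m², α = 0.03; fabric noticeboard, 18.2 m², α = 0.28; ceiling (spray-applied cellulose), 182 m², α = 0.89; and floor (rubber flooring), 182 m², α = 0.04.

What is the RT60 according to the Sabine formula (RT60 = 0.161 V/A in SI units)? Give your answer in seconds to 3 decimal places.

0.492 s

Total absorption A = 143.8*0.03 + 18.2*0.28 + 182*0.89 + 182*0.04
  = 4.314 + 5.096 + 161.980 + 7.280 = 178.670 m² sabins.
Room volume: 546 m³.
RT60 = 0.161 · V / A = 0.161 × 546 / 178.670 = 0.492 s.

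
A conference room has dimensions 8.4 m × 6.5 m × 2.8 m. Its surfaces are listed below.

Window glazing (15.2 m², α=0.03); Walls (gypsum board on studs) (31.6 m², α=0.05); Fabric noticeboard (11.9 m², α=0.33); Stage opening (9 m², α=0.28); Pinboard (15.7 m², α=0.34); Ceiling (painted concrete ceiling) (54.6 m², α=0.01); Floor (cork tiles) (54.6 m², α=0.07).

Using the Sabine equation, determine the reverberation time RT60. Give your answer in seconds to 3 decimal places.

1.353 s

Summing Sᵢαᵢ: 0.456 + 1.580 + 3.927 + 2.520 + 5.338 + 0.546 + 3.822 → A = 18.189 sabins.
V = 8.4·6.5·2.8 = 152.88 m³.
RT60 = 0.161 · V / A = 0.161 × 152.88 / 18.189 = 1.353 s.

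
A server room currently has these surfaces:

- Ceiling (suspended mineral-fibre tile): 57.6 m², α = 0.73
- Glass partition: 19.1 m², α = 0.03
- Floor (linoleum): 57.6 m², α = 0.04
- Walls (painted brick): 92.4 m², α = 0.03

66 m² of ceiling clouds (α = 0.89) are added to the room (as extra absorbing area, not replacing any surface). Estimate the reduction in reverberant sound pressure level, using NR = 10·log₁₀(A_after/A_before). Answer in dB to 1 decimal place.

Summing Sᵢαᵢ: 42.048 + 0.573 + 2.304 + 2.772 → A_before = 47.697 sabins.
Treatment contributes 66·0.89 = 58.740 sabins.
New total A_after = 106.437 sabins.
NR = 10·log₁₀(106.437/47.697) = 3.5 dB.

3.5 dB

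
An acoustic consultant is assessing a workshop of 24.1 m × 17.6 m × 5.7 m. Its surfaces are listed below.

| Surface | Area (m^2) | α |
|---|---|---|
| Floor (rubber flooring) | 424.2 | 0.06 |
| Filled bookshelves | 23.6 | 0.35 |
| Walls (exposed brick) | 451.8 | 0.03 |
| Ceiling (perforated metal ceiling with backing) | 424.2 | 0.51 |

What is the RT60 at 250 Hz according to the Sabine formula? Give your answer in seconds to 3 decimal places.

1.477 seconds

Equivalent absorption area: A = 424.2×0.06 + 23.6×0.35 + 451.8×0.03 + 424.2×0.51 = 263.608 m^2.
V = 24.1·17.6·5.7 = 2417.712 m³.
RT60 = 0.161 · V / A = 0.161 × 2417.712 / 263.608 = 1.477 s.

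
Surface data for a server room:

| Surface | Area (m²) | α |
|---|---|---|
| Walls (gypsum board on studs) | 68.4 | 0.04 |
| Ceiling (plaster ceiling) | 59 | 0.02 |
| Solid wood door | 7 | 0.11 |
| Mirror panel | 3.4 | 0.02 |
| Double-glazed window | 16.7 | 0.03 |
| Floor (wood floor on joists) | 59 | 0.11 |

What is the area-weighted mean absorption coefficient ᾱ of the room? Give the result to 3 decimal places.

Total surface area S = 213.5 m².
Σ(Sᵢαᵢ) = 68.4×0.04 + 59×0.02 + 7×0.11 + 3.4×0.02 + 16.7×0.03 + 59×0.11 = 11.745.
ᾱ = A/S = 0.055.

0.055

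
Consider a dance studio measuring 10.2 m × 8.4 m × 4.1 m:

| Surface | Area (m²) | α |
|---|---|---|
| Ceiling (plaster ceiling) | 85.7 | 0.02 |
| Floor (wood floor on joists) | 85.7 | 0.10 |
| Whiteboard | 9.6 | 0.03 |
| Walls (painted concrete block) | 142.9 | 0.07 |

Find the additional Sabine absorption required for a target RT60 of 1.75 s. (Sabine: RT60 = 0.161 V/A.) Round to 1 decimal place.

11.7 sabins

Total absorption A₁ = 85.7*0.02 + 85.7*0.10 + 9.6*0.03 + 142.9*0.07
  = 1.714 + 8.570 + 0.288 + 10.003 = 20.575 m² sabins.
For T = 1.75 s, need A₂ = 0.161·V/T = 0.161·351.288/1.75 = 32.318 sabins.
ΔA = A₂ − A₁ = 32.318 − 20.575 = 11.7 sabins.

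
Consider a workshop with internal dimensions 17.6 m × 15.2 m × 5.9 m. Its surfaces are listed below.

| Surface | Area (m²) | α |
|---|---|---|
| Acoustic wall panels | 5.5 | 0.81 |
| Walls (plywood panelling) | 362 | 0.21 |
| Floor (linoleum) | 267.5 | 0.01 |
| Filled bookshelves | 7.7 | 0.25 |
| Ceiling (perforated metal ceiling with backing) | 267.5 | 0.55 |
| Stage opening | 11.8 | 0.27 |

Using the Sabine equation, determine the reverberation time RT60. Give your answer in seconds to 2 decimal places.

1.08 s

Total absorption A = 5.5×0.81 + 362×0.21 + 267.5×0.01 + 7.7×0.25 + 267.5×0.55 + 11.8×0.27
  = 4.455 + 76.020 + 2.675 + 1.925 + 147.125 + 3.186 = 235.386 m² sabins.
Room volume: 1578.368 m³.
Sabine: RT60 = 0.161 × 1578.368 / 235.386 = 1.08 s.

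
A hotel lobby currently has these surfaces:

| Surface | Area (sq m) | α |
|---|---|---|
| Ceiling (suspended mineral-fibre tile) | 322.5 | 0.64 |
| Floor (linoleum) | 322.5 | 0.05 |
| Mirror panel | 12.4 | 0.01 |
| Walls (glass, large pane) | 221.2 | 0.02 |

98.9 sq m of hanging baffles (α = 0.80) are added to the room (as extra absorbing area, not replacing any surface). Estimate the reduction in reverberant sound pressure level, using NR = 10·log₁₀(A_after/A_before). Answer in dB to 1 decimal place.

A_before = Σ Sᵢαᵢ = 322.5×0.64 + 322.5×0.05 + 12.4×0.01 + 221.2×0.02 = 227.073 sabins.
Treatment contributes 98.9·0.80 = 79.120 sabins.
A_after = 227.073 + 79.120 = 306.193 sabins.
NR = 10·log₁₀(306.193/227.073) = 1.3 dB.

1.3 dB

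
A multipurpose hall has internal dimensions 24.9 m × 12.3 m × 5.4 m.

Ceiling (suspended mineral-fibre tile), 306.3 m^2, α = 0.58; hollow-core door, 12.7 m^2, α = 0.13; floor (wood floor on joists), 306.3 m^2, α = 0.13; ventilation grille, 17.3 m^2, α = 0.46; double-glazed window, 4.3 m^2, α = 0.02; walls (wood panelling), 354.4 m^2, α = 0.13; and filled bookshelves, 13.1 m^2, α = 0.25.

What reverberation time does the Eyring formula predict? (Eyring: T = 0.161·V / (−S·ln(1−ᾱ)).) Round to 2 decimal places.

0.82 s

S = Σ Sᵢ = 1014.4 m^2.
Absorption A = 306.3·0.58 + 12.7·0.13 + 306.3·0.13 + 17.3·0.46 + 4.3·0.02 + 354.4·0.13 + 13.1·0.25 = 276.515 sabins.
Mean coefficient ᾱ = A/S = 0.2726.
Eyring denominator: −S ln(1−ᾱ) = 322.862.
V = 24.9 × 12.3 × 5.4 = 1653.858 m³.
RT60 = 0.161 × 1653.858 / 322.862 = 0.82 s.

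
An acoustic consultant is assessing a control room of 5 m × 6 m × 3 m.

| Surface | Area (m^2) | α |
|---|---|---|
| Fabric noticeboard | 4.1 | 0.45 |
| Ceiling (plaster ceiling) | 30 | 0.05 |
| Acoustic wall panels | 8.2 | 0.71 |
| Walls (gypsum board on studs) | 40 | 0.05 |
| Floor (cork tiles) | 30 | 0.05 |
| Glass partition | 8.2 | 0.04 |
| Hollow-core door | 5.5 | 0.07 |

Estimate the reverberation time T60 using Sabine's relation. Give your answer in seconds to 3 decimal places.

1.083 seconds

Summing Sᵢαᵢ: 1.845 + 1.500 + 5.822 + 2.000 + 1.500 + 0.328 + 0.385 → A = 13.380 sabins.
Volume V = 5 × 6 × 3 = 90 m³.
RT60 = 0.161 · V / A = 0.161 × 90 / 13.380 = 1.083 s.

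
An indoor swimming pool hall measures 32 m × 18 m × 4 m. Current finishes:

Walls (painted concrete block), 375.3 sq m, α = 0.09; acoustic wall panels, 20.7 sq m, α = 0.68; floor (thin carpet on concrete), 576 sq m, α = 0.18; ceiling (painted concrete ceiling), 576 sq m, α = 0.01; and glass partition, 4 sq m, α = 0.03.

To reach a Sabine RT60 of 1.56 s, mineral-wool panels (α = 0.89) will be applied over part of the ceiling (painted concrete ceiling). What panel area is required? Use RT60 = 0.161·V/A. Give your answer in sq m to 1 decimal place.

91.3

A₁ = Σ Sᵢαᵢ = 375.3·0.09 + 20.7·0.68 + 576·0.18 + 576·0.01 + 4·0.03 = 157.413 sabins.
Required A₂ = 0.161·2304/1.56 = 237.785 sabins.
ΔA needed = 237.785 − 157.413 = 80.372 sabins.
Net gain per sq m: Δα = 0.89 − 0.01 = 0.88.
Area = ΔA/Δα = 80.372/0.88 = 91.3 sq m.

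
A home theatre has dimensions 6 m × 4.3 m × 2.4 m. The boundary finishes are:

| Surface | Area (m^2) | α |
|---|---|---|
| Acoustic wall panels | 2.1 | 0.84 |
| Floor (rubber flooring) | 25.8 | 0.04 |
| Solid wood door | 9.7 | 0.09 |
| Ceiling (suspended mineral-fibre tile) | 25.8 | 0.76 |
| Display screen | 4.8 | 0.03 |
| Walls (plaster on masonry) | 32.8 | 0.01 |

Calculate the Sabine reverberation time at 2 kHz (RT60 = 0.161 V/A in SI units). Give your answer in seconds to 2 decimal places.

0.42 seconds

Equivalent absorption area: A = 2.1·0.84 + 25.8·0.04 + 9.7·0.09 + 25.8·0.76 + 4.8·0.03 + 32.8·0.01 = 23.749 m^2.
V = 6·4.3·2.4 = 61.92 m³.
T = 0.161 V/A = 0.161·61.92/23.749 = 0.42 s.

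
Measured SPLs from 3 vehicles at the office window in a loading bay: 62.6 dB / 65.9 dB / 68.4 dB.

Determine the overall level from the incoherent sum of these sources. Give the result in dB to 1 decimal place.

Sum in the linear (power) domain: Σ 10^(Lᵢ/10) = 10^(62.6/10) + 10^(65.9/10) + 10^(68.4/10) = 1.263e+07.
L_total = 10·log₁₀(1.263e+07) = 71.0 dB.

71.0 dB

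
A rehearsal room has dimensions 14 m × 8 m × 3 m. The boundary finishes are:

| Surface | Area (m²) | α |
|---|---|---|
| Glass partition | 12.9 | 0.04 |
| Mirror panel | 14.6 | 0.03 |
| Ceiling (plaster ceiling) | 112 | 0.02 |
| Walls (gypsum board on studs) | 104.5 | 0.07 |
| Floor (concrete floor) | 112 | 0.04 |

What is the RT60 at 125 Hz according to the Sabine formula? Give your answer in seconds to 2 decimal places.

3.61 s

Equivalent absorption area: A = 12.9×0.04 + 14.6×0.03 + 112×0.02 + 104.5×0.07 + 112×0.04 = 14.989 m².
Room volume: 336 m³.
RT60 = 0.161 · V / A = 0.161 × 336 / 14.989 = 3.61 s.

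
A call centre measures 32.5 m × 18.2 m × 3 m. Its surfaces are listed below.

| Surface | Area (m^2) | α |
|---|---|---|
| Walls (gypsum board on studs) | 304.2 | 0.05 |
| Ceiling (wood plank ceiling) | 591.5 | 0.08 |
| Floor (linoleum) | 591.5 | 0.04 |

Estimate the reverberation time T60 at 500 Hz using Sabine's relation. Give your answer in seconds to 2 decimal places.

Equivalent absorption area: A = 304.2*0.05 + 591.5*0.08 + 591.5*0.04 = 86.190 m^2.
Room volume: 1774.5 m³.
RT60 = 0.161 · V / A = 0.161 × 1774.5 / 86.190 = 3.31 s.

3.31 s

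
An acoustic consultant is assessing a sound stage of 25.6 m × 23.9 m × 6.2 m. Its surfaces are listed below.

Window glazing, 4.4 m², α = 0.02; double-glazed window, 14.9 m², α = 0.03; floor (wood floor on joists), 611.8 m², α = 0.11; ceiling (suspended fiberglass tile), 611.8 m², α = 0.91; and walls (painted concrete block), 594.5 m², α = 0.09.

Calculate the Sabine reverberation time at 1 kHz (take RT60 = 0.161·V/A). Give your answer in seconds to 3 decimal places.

Total absorption A = 4.4*0.02 + 14.9*0.03 + 611.8*0.11 + 611.8*0.91 + 594.5*0.09
  = 0.088 + 0.447 + 67.298 + 556.738 + 53.505 = 678.076 m² sabins.
Volume V = 25.6 × 23.9 × 6.2 = 3793.408 m³.
RT60 = 0.161 · V / A = 0.161 × 3793.408 / 678.076 = 0.901 s.

0.901 s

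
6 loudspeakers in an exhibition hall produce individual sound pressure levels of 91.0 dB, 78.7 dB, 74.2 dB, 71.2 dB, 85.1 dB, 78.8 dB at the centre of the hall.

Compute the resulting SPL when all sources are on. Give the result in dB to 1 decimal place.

Σ 10^(Lᵢ/10) = 1.772e+09.
L_total = 10·log₁₀(1.772e+09) = 92.5 dB.

92.5 dB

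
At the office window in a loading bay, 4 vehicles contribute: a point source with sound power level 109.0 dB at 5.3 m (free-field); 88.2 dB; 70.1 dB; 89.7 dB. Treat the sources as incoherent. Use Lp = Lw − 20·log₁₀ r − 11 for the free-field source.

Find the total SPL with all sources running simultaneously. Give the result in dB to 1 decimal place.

Source at 5.3 m: Lp = 109.0 − 20·log₁₀(5.3) − 11 = 83.5 dB.
Sum in the linear (power) domain: Σ 10^(Lᵢ/10) = 10^(83.5/10) + 10^(88.2/10) + 10^(70.1/10) + 10^(89.7/10) = 1.828e+09.
Back to dB: 10·log₁₀ Σ = 92.6 dB.

92.6 dB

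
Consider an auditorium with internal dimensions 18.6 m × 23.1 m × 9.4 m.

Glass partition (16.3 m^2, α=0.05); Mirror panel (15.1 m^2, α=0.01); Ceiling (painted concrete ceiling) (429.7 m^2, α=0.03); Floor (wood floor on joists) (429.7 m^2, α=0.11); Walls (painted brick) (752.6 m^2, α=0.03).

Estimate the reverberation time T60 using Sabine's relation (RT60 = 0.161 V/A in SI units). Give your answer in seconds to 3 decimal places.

Total absorption A = 16.3·0.05 + 15.1·0.01 + 429.7·0.03 + 429.7·0.11 + 752.6·0.03
  = 0.815 + 0.151 + 12.891 + 47.267 + 22.578 = 83.702 m^2 sabins.
Volume V = 18.6 × 23.1 × 9.4 = 4038.804 m³.
Sabine: RT60 = 0.161 × 4038.804 / 83.702 = 7.769 s.

7.769 s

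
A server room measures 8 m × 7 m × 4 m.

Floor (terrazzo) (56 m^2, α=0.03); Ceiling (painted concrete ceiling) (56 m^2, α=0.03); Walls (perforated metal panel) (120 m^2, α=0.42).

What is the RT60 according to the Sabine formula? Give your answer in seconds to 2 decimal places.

Summing Sᵢαᵢ: 1.680 + 1.680 + 50.400 → A = 53.760 sabins.
Volume V = 8 × 7 × 4 = 224 m³.
T = 0.161 V/A = 0.161·224/53.760 = 0.67 s.

0.67 s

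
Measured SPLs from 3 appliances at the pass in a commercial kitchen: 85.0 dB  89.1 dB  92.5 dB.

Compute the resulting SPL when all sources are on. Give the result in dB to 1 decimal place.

Sum in the linear (power) domain: Σ 10^(Lᵢ/10) = 10^(85.0/10) + 10^(89.1/10) + 10^(92.5/10) = 2.907e+09.
Combined level = 10 log₁₀(2.907e+09) = 94.6 dB.

94.6 dB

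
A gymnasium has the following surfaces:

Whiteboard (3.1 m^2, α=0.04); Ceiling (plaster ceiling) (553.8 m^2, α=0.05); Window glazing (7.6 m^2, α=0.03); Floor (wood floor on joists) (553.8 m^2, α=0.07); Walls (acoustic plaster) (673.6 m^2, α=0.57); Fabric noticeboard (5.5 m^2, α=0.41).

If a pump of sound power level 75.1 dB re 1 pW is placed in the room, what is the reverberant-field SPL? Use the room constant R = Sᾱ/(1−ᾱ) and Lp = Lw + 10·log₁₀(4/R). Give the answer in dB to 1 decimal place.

53.3 dB

A = 453.015 sabins; S = 1797.4 m^2.
ᾱ = 0.2520, so room constant R = A/(1−ᾱ) = 605.635 m^2.
Lp = 75.1 + 10·log₁₀(4/605.635) = 75.1 + (-21.80) = 53.3 dB.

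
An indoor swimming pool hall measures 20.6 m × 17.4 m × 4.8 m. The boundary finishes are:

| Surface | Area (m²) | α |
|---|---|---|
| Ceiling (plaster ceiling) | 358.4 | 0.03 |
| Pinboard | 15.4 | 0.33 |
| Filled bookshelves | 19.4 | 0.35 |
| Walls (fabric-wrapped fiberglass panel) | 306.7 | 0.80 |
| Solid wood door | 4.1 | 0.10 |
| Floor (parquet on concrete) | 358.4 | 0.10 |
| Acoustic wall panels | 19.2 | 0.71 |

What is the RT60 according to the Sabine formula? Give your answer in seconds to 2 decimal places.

A = Σ Sᵢαᵢ = 358.4×0.03 + 15.4×0.33 + 19.4×0.35 + 306.7×0.80 + 4.1×0.10 + 358.4×0.10 + 19.2×0.71 = 317.866 sabins.
Volume V = 20.6 × 17.4 × 4.8 = 1720.512 m³.
T = 0.161 V/A = 0.161·1720.512/317.866 = 0.87 s.

0.87 sec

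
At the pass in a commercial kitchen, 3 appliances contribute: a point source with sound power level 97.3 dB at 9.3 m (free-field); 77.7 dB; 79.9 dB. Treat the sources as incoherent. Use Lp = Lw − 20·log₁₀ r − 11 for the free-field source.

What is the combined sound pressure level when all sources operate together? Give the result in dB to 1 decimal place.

Source at 9.3 m: Lp = 97.3 − 20·log₁₀(9.3) − 11 = 66.9 dB.
Sum in the linear (power) domain: Σ 10^(Lᵢ/10) = 10^(66.9/10) + 10^(77.7/10) + 10^(79.9/10) = 1.615e+08.
Combined level = 10 log₁₀(1.615e+08) = 82.1 dB.

82.1 dB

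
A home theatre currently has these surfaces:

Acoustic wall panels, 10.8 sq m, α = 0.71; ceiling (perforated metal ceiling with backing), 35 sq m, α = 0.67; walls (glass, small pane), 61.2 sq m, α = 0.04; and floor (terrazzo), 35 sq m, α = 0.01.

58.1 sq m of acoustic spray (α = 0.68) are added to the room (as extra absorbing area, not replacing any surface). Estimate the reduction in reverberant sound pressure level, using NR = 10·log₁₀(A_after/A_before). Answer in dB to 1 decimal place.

Equivalent absorption area: A_before = 10.8*0.71 + 35*0.67 + 61.2*0.04 + 35*0.01 = 33.916 sq m.
Treatment contributes 58.1·0.68 = 39.508 sabins.
New total A_after = 73.424 sabins.
Reduction = 10 log₁₀(A_after/A_before) = 10 log₁₀(2.1649) = 3.4 dB.

3.4 dB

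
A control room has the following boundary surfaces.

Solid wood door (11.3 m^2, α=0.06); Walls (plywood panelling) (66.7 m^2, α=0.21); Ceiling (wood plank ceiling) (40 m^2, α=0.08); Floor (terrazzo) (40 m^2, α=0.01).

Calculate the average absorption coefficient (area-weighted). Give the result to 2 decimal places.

S = Σ Sᵢ = 11.3 + 66.7 + 40 + 40 = 158.0 m^2.
Σ(Sᵢαᵢ) = 11.3*0.06 + 66.7*0.21 + 40*0.08 + 40*0.01 = 18.285.
ᾱ = 18.285 / 158.0 = 0.12.

0.12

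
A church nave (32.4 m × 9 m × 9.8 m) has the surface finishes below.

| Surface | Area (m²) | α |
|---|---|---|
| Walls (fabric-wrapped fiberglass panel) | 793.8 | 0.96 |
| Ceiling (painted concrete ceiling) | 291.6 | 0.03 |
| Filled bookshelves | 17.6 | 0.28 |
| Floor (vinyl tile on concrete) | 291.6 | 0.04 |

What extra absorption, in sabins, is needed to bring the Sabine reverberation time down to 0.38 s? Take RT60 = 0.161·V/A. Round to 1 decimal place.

Summing Sᵢαᵢ: 762.048 + 8.748 + 4.928 + 11.664 → A₁ = 787.388 sabins.
V = 2857.68 m³. Required absorption A₂ = 0.161 × 2857.68 / 0.38 = 1210.754 sabins.
Additional absorption ΔA = 1210.754 − 787.388 = 423.4 sabins.

423.4 sabins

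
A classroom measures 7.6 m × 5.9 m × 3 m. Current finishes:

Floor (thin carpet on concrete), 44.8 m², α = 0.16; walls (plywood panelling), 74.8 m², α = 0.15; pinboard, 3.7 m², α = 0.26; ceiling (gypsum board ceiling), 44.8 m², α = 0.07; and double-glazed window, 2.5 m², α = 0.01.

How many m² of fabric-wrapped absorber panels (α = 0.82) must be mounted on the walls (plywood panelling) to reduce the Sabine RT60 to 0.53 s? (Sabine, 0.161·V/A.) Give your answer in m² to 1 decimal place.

Equivalent absorption area: A₁ = 44.8*0.16 + 74.8*0.15 + 3.7*0.26 + 44.8*0.07 + 2.5*0.01 = 22.511 m².
V = 134.52 m³. Target absorption A₂ = 0.161 × 134.52 / 0.53 = 40.864 sabins.
Absorption to add: 40.864 − 22.511 = 18.353 sabins.
Net gain per m²: Δα = 0.82 − 0.15 = 0.67.
Area = ΔA/Δα = 18.353/0.67 = 27.4 m².

27.4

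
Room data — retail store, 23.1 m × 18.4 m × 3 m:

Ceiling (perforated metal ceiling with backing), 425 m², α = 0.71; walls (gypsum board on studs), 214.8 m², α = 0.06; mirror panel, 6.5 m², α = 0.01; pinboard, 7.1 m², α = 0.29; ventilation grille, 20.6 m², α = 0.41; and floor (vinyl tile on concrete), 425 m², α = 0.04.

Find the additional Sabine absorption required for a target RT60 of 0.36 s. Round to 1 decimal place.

228.1 sabins

A₁ = Σ Sᵢαᵢ = 425×0.71 + 214.8×0.06 + 6.5×0.01 + 7.1×0.29 + 20.6×0.41 + 425×0.04 = 342.208 sabins.
For T = 0.36 s, need A₂ = 0.161·V/T = 0.161·1275.12/0.36 = 570.262 sabins.
Additional absorption ΔA = 570.262 − 342.208 = 228.1 sabins.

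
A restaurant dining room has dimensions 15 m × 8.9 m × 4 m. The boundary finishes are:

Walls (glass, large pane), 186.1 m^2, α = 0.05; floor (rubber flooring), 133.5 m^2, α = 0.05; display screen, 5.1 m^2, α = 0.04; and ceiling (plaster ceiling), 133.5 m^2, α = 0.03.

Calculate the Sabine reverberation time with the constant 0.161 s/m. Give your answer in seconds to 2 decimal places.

4.26 s

A = Σ Sᵢαᵢ = 186.1·0.05 + 133.5·0.05 + 5.1·0.04 + 133.5·0.03 = 20.189 sabins.
Volume V = 15 × 8.9 × 4 = 534 m³.
T = 0.161 V/A = 0.161·534/20.189 = 4.26 s.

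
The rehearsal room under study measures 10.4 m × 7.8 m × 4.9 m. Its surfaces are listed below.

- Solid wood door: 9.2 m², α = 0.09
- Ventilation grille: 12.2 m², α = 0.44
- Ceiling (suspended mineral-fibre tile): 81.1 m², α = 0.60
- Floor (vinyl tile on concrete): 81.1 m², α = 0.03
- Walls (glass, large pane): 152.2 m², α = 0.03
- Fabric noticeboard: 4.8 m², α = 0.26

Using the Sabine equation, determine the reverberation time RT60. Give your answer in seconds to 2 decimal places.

Summing Sᵢαᵢ: 0.828 + 5.368 + 48.660 + 2.433 + 4.566 + 1.248 → A = 63.103 sabins.
Volume V = 10.4 × 7.8 × 4.9 = 397.488 m³.
Sabine: RT60 = 0.161 × 397.488 / 63.103 = 1.01 s.

1.01 s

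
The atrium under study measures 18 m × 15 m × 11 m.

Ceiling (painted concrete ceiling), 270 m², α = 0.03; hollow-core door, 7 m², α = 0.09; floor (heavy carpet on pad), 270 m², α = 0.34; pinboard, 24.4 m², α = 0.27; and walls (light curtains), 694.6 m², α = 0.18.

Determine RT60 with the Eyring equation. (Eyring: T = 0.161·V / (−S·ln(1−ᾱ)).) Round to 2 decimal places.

1.86 s

Total surface area S = 270 + 7 + 270 + 24.4 + 694.6 = 1266.0 m².
Σ(Sᵢαᵢ) = 270·0.03 + 7·0.09 + 270·0.34 + 24.4·0.27 + 694.6·0.18 = 232.146.
ᾱ = 232.146 / 1266.0 = 0.1834.
Eyring denominator: −S ln(1−ᾱ) = 256.499.
V = 18 × 15 × 11 = 2970 m³.
T = 0.161·V/[−S·ln(1−ᾱ)] = 0.161·2970/256.499 = 1.86 s.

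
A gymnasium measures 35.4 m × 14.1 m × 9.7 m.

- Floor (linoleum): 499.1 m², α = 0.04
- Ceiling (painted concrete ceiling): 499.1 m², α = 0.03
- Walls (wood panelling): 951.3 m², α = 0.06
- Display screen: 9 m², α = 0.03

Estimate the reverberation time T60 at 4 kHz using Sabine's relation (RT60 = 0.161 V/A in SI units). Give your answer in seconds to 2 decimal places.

A = Σ Sᵢαᵢ = 499.1·0.04 + 499.1·0.03 + 951.3·0.06 + 9·0.03 = 92.285 sabins.
Volume V = 35.4 × 14.1 × 9.7 = 4841.658 m³.
RT60 = 0.161 · V / A = 0.161 × 4841.658 / 92.285 = 8.45 s.

8.45 s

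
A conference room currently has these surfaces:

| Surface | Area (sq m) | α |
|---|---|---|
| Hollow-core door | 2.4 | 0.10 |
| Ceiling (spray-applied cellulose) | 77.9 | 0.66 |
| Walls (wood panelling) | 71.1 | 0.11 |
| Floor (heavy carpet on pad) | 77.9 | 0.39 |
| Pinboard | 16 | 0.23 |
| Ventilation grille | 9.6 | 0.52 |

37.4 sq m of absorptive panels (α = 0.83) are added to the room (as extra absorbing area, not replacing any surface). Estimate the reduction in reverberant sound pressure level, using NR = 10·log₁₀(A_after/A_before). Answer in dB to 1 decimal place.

1.2 dB

Total absorption A_before = 2.4*0.10 + 77.9*0.66 + 71.1*0.11 + 77.9*0.39 + 16*0.23 + 9.6*0.52
  = 0.240 + 51.414 + 7.821 + 30.381 + 3.680 + 4.992 = 98.528 sq m sabins.
Added absorption = 37.4 × 0.83 = 31.042 sabins.
New total A_after = 129.570 sabins.
NR = 10·log₁₀(129.570/98.528) = 1.2 dB.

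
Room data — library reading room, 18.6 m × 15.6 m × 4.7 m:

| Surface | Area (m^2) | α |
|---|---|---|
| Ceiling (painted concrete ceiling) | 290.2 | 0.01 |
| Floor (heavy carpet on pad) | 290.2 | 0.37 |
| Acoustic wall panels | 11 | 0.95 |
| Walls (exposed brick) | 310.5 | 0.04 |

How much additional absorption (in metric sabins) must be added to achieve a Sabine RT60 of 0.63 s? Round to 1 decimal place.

215.4 sabins

A₁ = Σ Sᵢαᵢ = 290.2×0.01 + 290.2×0.37 + 11×0.95 + 310.5×0.04 = 133.146 sabins.
Target A₂ = 0.161·1363.752/0.63 = 348.514 sabins (V = 1363.752 m³).
Shortfall: 348.514 − 133.146 = 215.4 sabins.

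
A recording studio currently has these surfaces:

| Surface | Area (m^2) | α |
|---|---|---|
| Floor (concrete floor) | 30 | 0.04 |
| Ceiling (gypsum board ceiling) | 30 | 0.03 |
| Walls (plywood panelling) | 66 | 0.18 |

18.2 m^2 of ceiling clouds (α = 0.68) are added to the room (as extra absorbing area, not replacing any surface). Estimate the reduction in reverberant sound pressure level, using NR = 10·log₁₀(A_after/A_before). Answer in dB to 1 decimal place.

2.8 dB

Equivalent absorption area: A_before = 30*0.04 + 30*0.03 + 66*0.18 = 13.980 m^2.
Treatment contributes 18.2·0.68 = 12.376 sabins.
A_after = 13.980 + 12.376 = 26.356 sabins.
NR = 10·log₁₀(26.356/13.980) = 2.8 dB.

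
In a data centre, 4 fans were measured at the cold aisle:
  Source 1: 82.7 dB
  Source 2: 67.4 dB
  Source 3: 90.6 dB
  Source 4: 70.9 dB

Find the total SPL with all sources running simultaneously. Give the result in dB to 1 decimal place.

91.3 dB

Σ 10^(Lᵢ/10) = 1.352e+09.
Combined level = 10 log₁₀(1.352e+09) = 91.3 dB.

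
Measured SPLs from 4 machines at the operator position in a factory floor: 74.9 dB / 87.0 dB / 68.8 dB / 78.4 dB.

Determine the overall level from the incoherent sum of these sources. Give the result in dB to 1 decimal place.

Converting to relative power and adding: 10^(74.9/10) + 10^(87.0/10) + 10^(68.8/10) + 10^(78.4/10) = 6.089e+08.
Back to dB: 10·log₁₀ Σ = 87.8 dB.

87.8 dB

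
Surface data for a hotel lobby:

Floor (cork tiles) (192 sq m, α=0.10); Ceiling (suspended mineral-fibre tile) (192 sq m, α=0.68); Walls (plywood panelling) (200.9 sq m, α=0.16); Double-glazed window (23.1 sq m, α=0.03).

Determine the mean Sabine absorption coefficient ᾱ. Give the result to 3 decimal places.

S = Σ Sᵢ = 192 + 192 + 200.9 + 23.1 = 608.0 sq m.
Σ(Sᵢαᵢ) = 192*0.10 + 192*0.68 + 200.9*0.16 + 23.1*0.03 = 182.597.
ᾱ = A/S = 0.300.

0.300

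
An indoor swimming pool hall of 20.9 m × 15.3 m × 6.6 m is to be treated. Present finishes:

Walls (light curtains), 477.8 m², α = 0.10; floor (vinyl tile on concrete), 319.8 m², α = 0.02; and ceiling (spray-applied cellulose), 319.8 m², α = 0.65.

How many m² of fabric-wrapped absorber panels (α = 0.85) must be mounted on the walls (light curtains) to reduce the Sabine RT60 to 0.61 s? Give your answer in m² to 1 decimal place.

393.3

Summing Sᵢαᵢ: 47.780 + 6.396 + 207.870 → A₁ = 262.046 sabins.
Required A₂ = 0.161·2110.482/0.61 = 557.029 sabins.
Absorption to add: 557.029 − 262.046 = 294.983 sabins.
Net gain per m²: Δα = 0.85 − 0.10 = 0.75.
Panel area = 294.983 / 0.75 = 393.3 m².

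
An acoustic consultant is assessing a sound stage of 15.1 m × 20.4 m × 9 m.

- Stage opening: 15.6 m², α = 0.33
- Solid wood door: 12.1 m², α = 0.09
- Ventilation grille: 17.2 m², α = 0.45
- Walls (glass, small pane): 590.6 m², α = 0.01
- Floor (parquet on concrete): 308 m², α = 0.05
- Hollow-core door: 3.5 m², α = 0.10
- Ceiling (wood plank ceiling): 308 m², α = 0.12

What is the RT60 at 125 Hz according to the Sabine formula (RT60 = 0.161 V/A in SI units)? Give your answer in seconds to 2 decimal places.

6.15 s

Equivalent absorption area: A = 15.6·0.33 + 12.1·0.09 + 17.2·0.45 + 590.6·0.01 + 308·0.05 + 3.5·0.10 + 308·0.12 = 72.593 m².
Volume V = 15.1 × 20.4 × 9 = 2772.36 m³.
RT60 = 0.161 · V / A = 0.161 × 2772.36 / 72.593 = 6.15 s.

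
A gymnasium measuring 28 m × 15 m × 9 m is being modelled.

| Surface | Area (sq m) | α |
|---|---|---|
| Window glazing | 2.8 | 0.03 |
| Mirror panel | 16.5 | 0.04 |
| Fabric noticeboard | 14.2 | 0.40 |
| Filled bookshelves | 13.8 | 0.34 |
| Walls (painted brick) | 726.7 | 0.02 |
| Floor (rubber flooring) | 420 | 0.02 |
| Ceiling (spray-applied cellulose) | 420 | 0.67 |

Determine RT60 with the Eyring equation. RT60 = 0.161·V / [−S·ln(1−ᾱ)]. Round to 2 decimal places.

S = Σ Sᵢ = 1614.0 sq m.
Absorption A = 2.8·0.03 + 16.5·0.04 + 14.2·0.40 + 13.8·0.34 + 726.7·0.02 + 420·0.02 + 420·0.67 = 315.450 sabins.
ᾱ = 315.450 / 1614.0 = 0.1954.
−S·ln(1−ᾱ) = −1614.0 × ln(1 − 0.1954) = 350.900.
V = 28 × 15 × 9 = 3780 m³.
T = 0.161·V/[−S·ln(1−ᾱ)] = 0.161·3780/350.900 = 1.73 s.

1.73 sec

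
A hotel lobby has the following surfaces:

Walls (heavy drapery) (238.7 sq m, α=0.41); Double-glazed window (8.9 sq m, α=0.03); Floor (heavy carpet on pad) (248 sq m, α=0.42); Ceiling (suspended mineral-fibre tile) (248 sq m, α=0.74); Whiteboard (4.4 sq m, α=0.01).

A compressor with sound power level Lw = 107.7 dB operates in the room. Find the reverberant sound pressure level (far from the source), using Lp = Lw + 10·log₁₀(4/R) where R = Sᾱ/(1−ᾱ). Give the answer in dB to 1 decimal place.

84.7 dB

Σ(Sᵢαᵢ) = 238.7·0.41 + 8.9·0.03 + 248·0.42 + 248·0.74 + 4.4·0.01 = 385.858; total area S = 748.0 sq m.
ᾱ = 385.858/748.0 = 0.5159; R = Sᾱ/(1−ᾱ) = 385.858/(1−0.5159) = 797.063 sq m.
Lp = Lw + 10 log₁₀(4/R) = 107.7 -22.99 = 84.7 dB.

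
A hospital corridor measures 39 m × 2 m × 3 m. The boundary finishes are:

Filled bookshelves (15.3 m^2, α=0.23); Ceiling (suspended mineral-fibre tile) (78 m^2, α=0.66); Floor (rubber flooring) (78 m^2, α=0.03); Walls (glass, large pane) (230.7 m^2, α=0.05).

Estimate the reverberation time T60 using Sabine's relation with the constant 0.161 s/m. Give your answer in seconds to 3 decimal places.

Summing Sᵢαᵢ: 3.519 + 51.480 + 2.340 + 11.535 → A = 68.874 sabins.
V = 39·2·3 = 234 m³.
RT60 = 0.161 · V / A = 0.161 × 234 / 68.874 = 0.547 s.

0.547 s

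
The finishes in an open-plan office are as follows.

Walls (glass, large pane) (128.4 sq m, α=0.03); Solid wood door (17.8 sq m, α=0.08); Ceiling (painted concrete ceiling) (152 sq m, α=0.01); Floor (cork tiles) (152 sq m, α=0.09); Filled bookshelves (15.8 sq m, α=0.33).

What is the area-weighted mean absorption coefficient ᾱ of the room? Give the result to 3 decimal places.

0.055

S = Σ Sᵢ = 128.4 + 17.8 + 152 + 152 + 15.8 = 466.0 sq m.
A = 128.4×0.03 + 17.8×0.08 + 152×0.01 + 152×0.09 + 15.8×0.33 = 25.690 sabins.
ᾱ = 25.690 / 466.0 = 0.055.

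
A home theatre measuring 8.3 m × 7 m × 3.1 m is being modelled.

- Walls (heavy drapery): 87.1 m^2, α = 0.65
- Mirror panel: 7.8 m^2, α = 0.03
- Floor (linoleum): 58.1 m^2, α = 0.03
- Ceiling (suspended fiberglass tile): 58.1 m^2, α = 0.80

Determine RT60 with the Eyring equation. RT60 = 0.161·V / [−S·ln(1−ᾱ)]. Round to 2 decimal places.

0.20 s

Total surface area S = 87.1 + 7.8 + 58.1 + 58.1 = 211.1 m^2.
Σ(Sᵢαᵢ) = 87.1×0.65 + 7.8×0.03 + 58.1×0.03 + 58.1×0.80 = 105.072.
ᾱ = 105.072 / 211.1 = 0.4977.
−S·ln(1−ᾱ) = −211.1 × ln(1 − 0.4977) = 145.355.
V = 8.3 × 7 × 3.1 = 180.11 m³.
RT60 = 0.161 × 180.11 / 145.355 = 0.20 s.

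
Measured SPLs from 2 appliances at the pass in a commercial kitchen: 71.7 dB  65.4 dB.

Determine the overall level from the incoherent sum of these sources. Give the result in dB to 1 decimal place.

Σ 10^(Lᵢ/10) = 1.826e+07.
Combined level = 10 log₁₀(1.826e+07) = 72.6 dB.

72.6 dB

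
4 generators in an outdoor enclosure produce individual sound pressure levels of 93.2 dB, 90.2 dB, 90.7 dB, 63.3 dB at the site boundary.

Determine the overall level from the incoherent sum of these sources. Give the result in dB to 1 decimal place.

Converting to relative power and adding: 10^(93.2/10) + 10^(90.2/10) + 10^(90.7/10) + 10^(63.3/10) = 4.313e+09.
L_total = 10·log₁₀(4.313e+09) = 96.3 dB.

96.3 dB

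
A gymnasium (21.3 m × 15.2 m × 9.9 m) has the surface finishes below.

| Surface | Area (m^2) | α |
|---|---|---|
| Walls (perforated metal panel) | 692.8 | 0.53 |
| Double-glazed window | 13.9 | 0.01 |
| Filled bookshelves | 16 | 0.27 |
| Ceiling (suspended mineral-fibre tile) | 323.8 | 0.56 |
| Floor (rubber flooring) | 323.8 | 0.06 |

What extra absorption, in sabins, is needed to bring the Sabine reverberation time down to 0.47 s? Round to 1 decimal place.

Equivalent absorption area: A₁ = 692.8*0.53 + 13.9*0.01 + 16*0.27 + 323.8*0.56 + 323.8*0.06 = 572.399 m^2.
Target A₂ = 0.161·3205.224/0.47 = 1097.960 sabins (V = 3205.224 m³).
Shortfall: 1097.960 − 572.399 = 525.6 sabins.

525.6 sabins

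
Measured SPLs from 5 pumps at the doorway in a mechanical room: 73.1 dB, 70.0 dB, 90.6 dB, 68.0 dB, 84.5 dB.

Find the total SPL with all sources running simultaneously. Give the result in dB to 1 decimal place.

91.7 dB

Σ 10^(Lᵢ/10) = 1.467e+09.
Back to dB: 10·log₁₀ Σ = 91.7 dB.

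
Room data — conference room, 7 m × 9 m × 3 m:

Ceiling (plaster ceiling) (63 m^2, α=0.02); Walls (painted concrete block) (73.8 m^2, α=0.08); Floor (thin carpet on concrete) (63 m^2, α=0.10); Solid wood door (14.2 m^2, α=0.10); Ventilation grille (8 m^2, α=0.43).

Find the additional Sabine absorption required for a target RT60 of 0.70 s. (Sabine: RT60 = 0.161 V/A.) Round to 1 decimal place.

25.1 sabins

Total absorption A₁ = 63·0.02 + 73.8·0.08 + 63·0.10 + 14.2·0.10 + 8·0.43
  = 1.260 + 5.904 + 6.300 + 1.420 + 3.440 = 18.324 m^2 sabins.
V = 189 m³. Required absorption A₂ = 0.161 × 189 / 0.70 = 43.470 sabins.
ΔA = A₂ − A₁ = 43.470 − 18.324 = 25.1 sabins.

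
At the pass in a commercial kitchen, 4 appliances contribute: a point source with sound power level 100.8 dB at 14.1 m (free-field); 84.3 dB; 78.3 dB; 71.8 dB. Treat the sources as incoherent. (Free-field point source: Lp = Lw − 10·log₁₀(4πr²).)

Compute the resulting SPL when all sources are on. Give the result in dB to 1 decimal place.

Source at 14.1 m: Lp = 100.8 − 10·log₁₀(4π·14.1²) = 100.8 − 10·log₁₀(2498.320) = 66.8 dB.
Sum in the linear (power) domain: Σ 10^(Lᵢ/10) = 10^(66.8/10) + 10^(84.3/10) + 10^(78.3/10) + 10^(71.8/10) = 3.567e+08.
Back to dB: 10·log₁₀ Σ = 85.5 dB.

85.5 dB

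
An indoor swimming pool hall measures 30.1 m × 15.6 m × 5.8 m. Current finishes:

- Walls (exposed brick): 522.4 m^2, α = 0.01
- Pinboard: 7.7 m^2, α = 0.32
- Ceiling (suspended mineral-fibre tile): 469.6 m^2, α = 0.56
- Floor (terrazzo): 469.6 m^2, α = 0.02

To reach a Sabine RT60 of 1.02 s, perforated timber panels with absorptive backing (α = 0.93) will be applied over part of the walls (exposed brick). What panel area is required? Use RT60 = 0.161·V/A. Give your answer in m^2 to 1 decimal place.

Total absorption A₁ = 522.4*0.01 + 7.7*0.32 + 469.6*0.56 + 469.6*0.02
  = 5.224 + 2.464 + 262.976 + 9.392 = 280.056 m^2 sabins.
Required A₂ = 0.161·2723.448/1.02 = 429.878 sabins.
Absorption to add: 429.878 − 280.056 = 149.822 sabins.
Net gain per m^2: Δα = 0.93 − 0.01 = 0.92.
Area = ΔA/Δα = 149.822/0.92 = 162.8 m^2.

162.8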